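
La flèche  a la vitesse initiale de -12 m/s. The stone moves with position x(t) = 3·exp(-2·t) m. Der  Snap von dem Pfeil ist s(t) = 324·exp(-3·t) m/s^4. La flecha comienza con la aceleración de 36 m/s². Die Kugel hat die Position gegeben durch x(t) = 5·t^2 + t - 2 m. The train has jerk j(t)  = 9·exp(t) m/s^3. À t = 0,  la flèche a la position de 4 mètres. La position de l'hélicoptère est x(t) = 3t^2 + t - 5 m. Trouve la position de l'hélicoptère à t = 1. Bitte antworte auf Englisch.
We have position x(t) = 3·t^2 + t - 5. Substituting t = 1: x(1) = -1.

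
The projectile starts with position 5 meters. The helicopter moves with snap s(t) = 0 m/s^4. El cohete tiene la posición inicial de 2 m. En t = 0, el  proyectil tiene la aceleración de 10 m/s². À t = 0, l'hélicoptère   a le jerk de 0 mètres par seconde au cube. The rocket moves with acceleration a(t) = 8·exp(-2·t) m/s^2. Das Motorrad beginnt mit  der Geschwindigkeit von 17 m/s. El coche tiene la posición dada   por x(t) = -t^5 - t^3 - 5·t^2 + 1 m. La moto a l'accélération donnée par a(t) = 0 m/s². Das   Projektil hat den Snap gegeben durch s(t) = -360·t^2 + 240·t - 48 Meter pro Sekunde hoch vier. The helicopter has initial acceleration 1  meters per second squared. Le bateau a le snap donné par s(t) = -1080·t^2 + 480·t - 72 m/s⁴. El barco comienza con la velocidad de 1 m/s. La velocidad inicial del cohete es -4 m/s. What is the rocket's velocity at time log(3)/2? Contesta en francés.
Nous devons trouver l'intégrale de notre équation de l'accélération a(t) = 8·exp(-2·t) 1 fois. La primitive de l'accélération est la vitesse. En utilisant v(0) = -4, nous obtenons v(t) = -4·exp(-2·t). Nous avons la vitesse v(t) = -4·exp(-2·t). En substituant t = log(3)/2: v(log(3)/2) = -4/3.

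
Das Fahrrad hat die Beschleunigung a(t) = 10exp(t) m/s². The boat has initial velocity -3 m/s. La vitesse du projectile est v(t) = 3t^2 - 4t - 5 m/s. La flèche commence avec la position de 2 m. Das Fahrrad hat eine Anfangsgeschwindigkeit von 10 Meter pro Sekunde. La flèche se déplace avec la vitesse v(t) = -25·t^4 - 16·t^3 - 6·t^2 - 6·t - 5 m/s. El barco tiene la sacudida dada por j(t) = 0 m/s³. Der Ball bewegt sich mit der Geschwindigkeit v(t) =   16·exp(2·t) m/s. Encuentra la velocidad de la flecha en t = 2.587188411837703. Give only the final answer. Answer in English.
At t = 2.587188411837703, v = -1457.85198152412.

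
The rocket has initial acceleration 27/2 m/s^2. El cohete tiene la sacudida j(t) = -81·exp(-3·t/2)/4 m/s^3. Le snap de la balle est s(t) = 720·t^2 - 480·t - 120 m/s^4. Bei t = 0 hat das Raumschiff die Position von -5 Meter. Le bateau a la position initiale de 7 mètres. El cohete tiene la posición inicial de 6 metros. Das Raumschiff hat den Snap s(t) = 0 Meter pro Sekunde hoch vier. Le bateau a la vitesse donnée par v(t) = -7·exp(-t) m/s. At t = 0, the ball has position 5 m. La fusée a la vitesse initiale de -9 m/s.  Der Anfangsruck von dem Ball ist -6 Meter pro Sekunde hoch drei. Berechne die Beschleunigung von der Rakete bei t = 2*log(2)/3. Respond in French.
Pour résoudre ceci, nous devons prendre 1 intégrale de notre équation du jerk j(t) = -81·exp(-3·t/2)/4. La primitive du jerk, avec a(0) = 27/2, donne l'accélération: a(t) = 27·exp(-3·t/2)/2. De l'équation de l'accélération a(t) = 27·exp(-3·t/2)/2, nous substituons t = 2*log(2)/3 pour obtenir a = 27/4.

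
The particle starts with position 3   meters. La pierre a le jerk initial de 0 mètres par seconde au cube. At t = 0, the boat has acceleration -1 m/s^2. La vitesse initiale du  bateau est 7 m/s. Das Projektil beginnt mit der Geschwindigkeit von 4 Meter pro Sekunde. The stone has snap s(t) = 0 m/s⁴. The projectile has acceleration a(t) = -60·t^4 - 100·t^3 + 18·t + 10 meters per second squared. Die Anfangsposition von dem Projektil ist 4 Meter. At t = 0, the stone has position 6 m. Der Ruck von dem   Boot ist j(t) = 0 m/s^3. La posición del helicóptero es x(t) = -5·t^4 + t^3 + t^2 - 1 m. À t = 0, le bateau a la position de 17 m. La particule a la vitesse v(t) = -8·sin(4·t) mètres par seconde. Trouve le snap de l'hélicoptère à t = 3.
Pour résoudre ceci, nous devons prendre 4 dérivées de notre équation de la position x(t) = -5·t^4 + t^3 + t^2 - 1. La dérivée de la position donne la vitesse: v(t) = -20·t^3 + 3·t^2 + 2·t. La dérivée de la vitesse donne l'accélération: a(t) = -60·t^2 + 6·t + 2. En prenant d/dt de a(t), nous trouvons j(t) = 6 - 120·t. La dérivée du jerk donne le snap: s(t) = -120. Nous avons le snap s(t) = -120. En substituant t = 3: s(3) = -120.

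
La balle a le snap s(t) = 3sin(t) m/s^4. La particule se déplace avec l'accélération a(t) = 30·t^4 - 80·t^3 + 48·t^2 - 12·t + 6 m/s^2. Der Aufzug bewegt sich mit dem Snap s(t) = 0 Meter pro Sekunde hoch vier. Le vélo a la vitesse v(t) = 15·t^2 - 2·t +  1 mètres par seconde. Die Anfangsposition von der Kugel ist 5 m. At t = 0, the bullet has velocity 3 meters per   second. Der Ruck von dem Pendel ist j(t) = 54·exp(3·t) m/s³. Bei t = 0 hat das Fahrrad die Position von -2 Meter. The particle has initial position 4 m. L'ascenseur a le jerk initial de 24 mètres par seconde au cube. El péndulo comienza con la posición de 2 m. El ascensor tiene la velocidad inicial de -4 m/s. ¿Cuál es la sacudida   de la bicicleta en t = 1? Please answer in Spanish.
Debemos derivar nuestra ecuación de la velocidad v(t) = 15·t^2 - 2·t + 1 2 veces. La derivada de la velocidad da la aceleración: a(t) = 30·t - 2. La derivada de la aceleración da la sacudida: j(t) = 30. Tenemos la sacudida j(t) = 30. Sustituyendo t = 1: j(1) = 30.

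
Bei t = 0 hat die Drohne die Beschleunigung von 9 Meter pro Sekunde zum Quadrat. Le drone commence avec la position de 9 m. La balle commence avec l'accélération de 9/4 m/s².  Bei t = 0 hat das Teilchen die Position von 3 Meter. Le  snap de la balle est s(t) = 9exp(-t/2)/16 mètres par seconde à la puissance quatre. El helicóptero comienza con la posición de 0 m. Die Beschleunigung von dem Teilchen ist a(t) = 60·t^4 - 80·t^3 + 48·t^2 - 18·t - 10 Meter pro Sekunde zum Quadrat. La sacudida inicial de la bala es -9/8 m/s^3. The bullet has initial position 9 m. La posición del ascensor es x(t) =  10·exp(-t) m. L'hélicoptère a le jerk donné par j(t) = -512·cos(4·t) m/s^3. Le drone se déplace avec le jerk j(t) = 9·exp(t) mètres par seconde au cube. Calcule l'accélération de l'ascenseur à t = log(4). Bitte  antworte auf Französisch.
Pour résoudre ceci, nous devons prendre 2 dérivées de notre équation de la position x(t) = 10·exp(-t). En prenant d/dt de x(t), nous trouvons v(t) = -10·exp(-t). En dérivant la vitesse, nous obtenons l'accélération: a(t) = 10·exp(-t). Nous avons l'accélération a(t) = 10·exp(-t). En substituant t = log(4): a(log(4)) = 5/2.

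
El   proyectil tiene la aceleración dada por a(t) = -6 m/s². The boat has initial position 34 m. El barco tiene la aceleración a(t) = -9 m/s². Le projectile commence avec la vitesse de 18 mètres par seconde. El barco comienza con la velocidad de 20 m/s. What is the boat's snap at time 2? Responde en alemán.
Ausgehend von der Beschleunigung a(t) = -9, nehmen wir 2 Ableitungen. Durch Ableiten von der Beschleunigung erhalten wir den Ruck: j(t) = 0. Die Ableitung von dem Ruck ergibt den Snap: s(t) = 0. Wir haben den Snap s(t) = 0. Durch Einsetzen von t = 2: s(2) = 0.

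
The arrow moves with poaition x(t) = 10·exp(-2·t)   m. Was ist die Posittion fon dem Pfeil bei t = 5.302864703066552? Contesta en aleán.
Aus der Gleichung für die Position x(t) = 10·exp(-2·t), setzen wir t = 5.302864703066552 ein und erhalten x = 0.000247736639602901.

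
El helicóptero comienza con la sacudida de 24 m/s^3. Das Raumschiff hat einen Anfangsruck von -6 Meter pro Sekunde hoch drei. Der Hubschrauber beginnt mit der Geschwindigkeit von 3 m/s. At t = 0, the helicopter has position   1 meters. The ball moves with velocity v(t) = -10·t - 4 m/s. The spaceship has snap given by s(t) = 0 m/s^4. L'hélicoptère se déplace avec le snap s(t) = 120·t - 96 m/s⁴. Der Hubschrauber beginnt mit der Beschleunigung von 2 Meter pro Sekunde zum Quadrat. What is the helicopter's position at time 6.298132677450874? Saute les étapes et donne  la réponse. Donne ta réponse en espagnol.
En t = 6.298132677450874, x = 4674.80895870190.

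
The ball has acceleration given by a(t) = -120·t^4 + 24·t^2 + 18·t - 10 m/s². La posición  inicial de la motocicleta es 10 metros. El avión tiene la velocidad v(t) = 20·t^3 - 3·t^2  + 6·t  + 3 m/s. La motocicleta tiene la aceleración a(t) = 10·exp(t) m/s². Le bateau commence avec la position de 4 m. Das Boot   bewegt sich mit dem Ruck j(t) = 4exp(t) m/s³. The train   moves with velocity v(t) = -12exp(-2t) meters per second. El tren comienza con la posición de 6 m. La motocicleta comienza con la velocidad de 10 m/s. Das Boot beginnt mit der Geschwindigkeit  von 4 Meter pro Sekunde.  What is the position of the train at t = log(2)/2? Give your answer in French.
En partant de la vitesse v(t) = -12·exp(-2·t), nous prenons 1 intégrale. En prenant ∫v(t)dt et en appliquant x(0) = 6, nous trouvons x(t) = 6·exp(-2·t). Nous avons la position x(t) = 6·exp(-2·t). En substituant t = log(2)/2: x(log(2)/2) = 3.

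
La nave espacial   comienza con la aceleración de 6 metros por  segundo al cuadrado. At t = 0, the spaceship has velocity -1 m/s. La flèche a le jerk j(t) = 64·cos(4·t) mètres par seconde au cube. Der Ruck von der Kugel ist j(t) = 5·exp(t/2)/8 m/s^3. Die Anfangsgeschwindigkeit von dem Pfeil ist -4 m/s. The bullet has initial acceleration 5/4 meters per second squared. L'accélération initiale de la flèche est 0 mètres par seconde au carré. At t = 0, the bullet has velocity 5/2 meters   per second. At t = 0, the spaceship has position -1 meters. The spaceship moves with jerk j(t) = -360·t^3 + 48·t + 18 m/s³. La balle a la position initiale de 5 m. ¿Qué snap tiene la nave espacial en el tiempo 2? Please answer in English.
Starting from jerk j(t) = -360·t^3 + 48·t + 18, we take 1 derivative. The derivative of jerk gives snap: s(t) = 48 - 1080·t^2. We have snap s(t) = 48 - 1080·t^2. Substituting t = 2: s(2) = -4272.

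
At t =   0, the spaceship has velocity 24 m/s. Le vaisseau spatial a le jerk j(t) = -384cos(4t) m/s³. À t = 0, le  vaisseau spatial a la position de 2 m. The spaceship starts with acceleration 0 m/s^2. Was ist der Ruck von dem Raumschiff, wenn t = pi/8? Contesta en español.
Usando j(t) = -384·cos(4·t) y sustituyendo t = pi/8, encontramos j = 0.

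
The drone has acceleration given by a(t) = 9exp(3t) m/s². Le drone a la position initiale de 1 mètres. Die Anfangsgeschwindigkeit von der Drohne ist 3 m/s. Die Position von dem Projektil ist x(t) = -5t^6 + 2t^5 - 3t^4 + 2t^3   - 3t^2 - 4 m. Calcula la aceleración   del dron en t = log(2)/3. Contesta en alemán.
Mit a(t) = 9·exp(3·t) und Einsetzen von t = log(2)/3, finden wir a = 18.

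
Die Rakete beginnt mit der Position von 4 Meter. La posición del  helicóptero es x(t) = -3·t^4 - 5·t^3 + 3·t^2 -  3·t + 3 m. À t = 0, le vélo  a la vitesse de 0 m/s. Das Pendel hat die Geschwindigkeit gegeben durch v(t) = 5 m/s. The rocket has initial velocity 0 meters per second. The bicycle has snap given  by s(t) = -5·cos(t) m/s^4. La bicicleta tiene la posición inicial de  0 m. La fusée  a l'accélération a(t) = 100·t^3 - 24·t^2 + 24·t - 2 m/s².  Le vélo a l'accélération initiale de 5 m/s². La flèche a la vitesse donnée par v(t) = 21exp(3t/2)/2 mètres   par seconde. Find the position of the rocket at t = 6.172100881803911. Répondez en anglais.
To solve this, we need to take 2 antiderivatives of our acceleration equation a(t) = 100·t^3 - 24·t^2 + 24·t - 2. Finding the antiderivative of a(t) and using v(0) = 0: v(t) = t·(25·t^3 - 8·t^2 + 12·t - 2). The antiderivative of velocity is position. Using x(0) = 4, we get x(t) = 5·t^5 - 2·t^4 + 4·t^3 - t^2 + 4. We have position x(t) = 5·t^5 - 2·t^4 + 4·t^3 - t^2 + 4. Substituting t = 6.172100881803911: x(6.172100881803911) = 42789.2320042339.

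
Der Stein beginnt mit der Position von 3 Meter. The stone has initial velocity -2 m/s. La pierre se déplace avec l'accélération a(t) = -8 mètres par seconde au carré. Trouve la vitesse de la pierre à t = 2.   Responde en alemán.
Wir müssen unsere Gleichung für die Beschleunigung a(t) = -8 1-mal integrieren. Durch Integration von der Beschleunigung und Verwendung der Anfangsbedingung v(0) = -2, erhalten wir v(t) = -8·t - 2. Aus der Gleichung für die Geschwindigkeit v(t) = -8·t - 2, setzen wir t = 2 ein und erhalten v = -18.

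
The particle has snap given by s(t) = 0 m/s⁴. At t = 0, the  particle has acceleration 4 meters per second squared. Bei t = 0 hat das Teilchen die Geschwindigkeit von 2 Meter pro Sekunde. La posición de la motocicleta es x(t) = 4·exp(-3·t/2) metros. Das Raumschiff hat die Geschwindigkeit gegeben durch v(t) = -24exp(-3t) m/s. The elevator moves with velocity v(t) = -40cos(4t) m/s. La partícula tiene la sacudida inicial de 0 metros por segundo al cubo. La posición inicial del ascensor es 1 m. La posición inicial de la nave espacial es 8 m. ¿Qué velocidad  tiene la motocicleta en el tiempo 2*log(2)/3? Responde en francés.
En partant de la position x(t) = 4·exp(-3·t/2), nous prenons 1 dérivée. La dérivée de la position donne la vitesse: v(t) = -6·exp(-3·t/2). Nous avons la vitesse v(t) = -6·exp(-3·t/2). En substituant t = 2*log(2)/3: v(2*log(2)/3) = -3.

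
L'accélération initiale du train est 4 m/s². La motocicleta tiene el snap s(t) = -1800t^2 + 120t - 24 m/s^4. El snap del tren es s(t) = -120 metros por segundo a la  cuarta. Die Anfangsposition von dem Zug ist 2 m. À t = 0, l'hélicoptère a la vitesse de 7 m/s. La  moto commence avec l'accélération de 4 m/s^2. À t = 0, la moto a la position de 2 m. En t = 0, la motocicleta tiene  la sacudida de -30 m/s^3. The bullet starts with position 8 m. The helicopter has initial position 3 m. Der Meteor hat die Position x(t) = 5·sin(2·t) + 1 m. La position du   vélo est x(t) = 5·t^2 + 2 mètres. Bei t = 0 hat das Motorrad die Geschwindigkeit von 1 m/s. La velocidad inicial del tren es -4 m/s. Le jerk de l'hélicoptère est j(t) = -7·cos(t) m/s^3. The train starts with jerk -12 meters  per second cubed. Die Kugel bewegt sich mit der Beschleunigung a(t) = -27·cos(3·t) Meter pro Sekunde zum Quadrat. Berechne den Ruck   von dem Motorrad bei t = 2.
Wir müssen das Integral unserer Gleichung für den Snap s(t) = -1800·t^2 + 120·t - 24 1-mal finden. Die Stammfunktion von dem Snap, mit j(0) = -30, ergibt den Ruck: j(t) = -600·t^3 + 60·t^2 - 24·t - 30. Wir haben den Ruck j(t) = -600·t^3 + 60·t^2 - 24·t - 30. Durch Einsetzen von t = 2: j(2) = -4638.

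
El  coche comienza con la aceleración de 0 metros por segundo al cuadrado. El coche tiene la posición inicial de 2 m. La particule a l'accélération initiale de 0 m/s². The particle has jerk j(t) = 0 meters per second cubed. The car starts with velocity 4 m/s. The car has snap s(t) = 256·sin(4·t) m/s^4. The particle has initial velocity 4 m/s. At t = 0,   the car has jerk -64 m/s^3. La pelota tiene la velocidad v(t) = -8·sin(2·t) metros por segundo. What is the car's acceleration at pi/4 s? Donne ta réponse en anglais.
To find the answer, we compute 2 integrals of s(t) = 256·sin(4·t). Taking ∫s(t)dt and applying j(0) = -64, we find j(t) = -64·cos(4·t). The integral of jerk is acceleration. Using a(0) = 0, we get a(t) = -16·sin(4·t). Using a(t) = -16·sin(4·t) and substituting t = pi/4, we find a = 0.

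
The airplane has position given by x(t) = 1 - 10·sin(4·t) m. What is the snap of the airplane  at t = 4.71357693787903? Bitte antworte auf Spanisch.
Partiendo de la posición x(t) = 1 - 10·sin(4·t), tomamos 4 derivadas. La derivada de la posición da la velocidad: v(t) = -40·cos(4·t). Derivando la velocidad, obtenemos la aceleración: a(t) = 160·sin(4·t). Tomando d/dt de a(t), encontramos j(t) = 640·cos(4·t). Derivando la sacudida, obtenemos el snap: s(t) = -2560·sin(4·t). Tenemos el snap s(t) = -2560·sin(4·t). Sustituyendo t = 4.71357693787903: s(4.71357693787903) = -12.1646389625601.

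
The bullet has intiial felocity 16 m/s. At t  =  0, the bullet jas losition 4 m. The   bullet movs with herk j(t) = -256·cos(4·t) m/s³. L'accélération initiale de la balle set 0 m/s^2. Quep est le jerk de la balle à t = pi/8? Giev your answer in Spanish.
Tenemos la sacudida j(t) = -256·cos(4·t). Sustituyendo t = pi/8: j(pi/8) = 0.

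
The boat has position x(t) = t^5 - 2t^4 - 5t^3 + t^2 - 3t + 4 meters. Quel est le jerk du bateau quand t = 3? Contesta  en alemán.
Um dies zu lösen, müssen wir 3 Ableitungen unserer Gleichung für die Position x(t) = t^5 - 2·t^4 - 5·t^3 + t^2 - 3·t + 4 nehmen. Durch Ableiten von der Position erhalten wir die Geschwindigkeit: v(t) = 5·t^4 - 8·t^3 - 15·t^2 + 2·t - 3. Mit d/dt von v(t) finden wir a(t) = 20·t^3 - 24·t^2 - 30·t + 2. Die Ableitung von der Beschleunigung ergibt den Ruck: j(t) = 60·t^2 - 48·t - 30. Aus der Gleichung für den Ruck j(t) = 60·t^2 - 48·t - 30, setzen wir t = 3 ein und erhalten j = 366.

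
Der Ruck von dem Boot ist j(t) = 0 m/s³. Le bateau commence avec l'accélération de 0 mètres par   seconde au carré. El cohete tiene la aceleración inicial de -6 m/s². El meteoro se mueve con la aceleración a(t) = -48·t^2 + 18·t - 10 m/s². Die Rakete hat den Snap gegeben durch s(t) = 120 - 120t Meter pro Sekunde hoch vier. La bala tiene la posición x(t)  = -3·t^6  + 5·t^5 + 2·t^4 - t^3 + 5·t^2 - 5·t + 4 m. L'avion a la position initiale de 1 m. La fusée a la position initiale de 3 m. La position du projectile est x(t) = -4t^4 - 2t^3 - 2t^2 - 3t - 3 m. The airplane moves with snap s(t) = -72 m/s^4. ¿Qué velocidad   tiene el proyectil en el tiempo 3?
Para resolver esto, necesitamos tomar 1 derivada de nuestra ecuación de la posición x(t) = -4·t^4 - 2·t^3 - 2·t^2 - 3·t - 3. La derivada de la posición da la velocidad: v(t) = -16·t^3 - 6·t^2 - 4·t - 3. De la ecuación de la velocidad v(t) = -16·t^3 - 6·t^2 - 4·t - 3, sustituimos t = 3 para obtener v = -501.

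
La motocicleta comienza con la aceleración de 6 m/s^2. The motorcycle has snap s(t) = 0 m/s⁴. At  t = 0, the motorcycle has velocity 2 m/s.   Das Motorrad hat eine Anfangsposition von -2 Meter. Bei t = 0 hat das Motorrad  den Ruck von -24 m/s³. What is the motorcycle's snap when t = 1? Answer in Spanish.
De la ecuación del snap s(t) = 0, sustituimos t = 1 para obtener s = 0.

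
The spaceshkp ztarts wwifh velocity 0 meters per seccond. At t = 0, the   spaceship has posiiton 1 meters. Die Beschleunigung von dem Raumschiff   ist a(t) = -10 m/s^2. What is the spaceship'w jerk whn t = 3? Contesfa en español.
Partiendo de la aceleración a(t) = -10, tomamos 1 derivada. Tomando d/dt de a(t), encontramos j(t) = 0. Usando j(t) = 0 y sustituyendo t = 3, encontramos j = 0.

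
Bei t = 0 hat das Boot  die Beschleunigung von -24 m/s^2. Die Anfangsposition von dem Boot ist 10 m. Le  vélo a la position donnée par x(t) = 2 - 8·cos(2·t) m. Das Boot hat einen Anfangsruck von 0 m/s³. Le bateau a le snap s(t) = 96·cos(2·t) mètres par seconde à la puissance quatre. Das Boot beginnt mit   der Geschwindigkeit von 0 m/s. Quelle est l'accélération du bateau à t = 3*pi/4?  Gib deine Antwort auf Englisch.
Starting from snap s(t) = 96·cos(2·t), we take 2 integrals. Integrating snap and using the initial condition j(0) = 0, we get j(t) = 48·sin(2·t). Integrating jerk and using the initial condition a(0) = -24, we get a(t) = -24·cos(2·t). From the given acceleration equation a(t) = -24·cos(2·t), we substitute t = 3*pi/4 to get a = 0.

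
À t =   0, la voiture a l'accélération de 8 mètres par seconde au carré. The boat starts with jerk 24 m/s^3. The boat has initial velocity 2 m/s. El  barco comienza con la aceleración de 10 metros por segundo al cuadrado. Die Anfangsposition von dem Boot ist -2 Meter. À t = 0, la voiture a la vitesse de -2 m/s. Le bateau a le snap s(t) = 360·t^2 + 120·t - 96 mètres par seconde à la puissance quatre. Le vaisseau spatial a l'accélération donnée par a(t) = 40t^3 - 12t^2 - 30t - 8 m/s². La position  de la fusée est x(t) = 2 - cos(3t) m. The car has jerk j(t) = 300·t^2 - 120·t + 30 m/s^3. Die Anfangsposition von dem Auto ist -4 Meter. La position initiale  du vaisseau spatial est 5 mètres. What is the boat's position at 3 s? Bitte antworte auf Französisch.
Nous devons intégrer notre équation du snap s(t) = 360·t^2 + 120·t - 96 4 fois. La primitive du snap, avec j(0) = 24, donne le jerk: j(t) = 120·t^3 + 60·t^2 - 96·t + 24. L'intégrale du jerk est l'accélération. En utilisant a(0) = 10, nous obtenons a(t) = 30·t^4 + 20·t^3 - 48·t^2 + 24·t + 10. L'intégrale de l'accélération, avec v(0) = 2, donne la vitesse: v(t) = 6·t^5 + 5·t^4 - 16·t^3 + 12·t^2 + 10·t + 2. L'intégrale de la vitesse est la position. En utilisant x(0) = -2, nous obtenons x(t) = t^6 + t^5 - 4·t^4 + 4·t^3 + 5·t^2 + 2·t - 2. En utilisant x(t) = t^6 + t^5 - 4·t^4 + 4·t^3 + 5·t^2 + 2·t - 2 et en substituant t = 3, nous trouvons x = 805.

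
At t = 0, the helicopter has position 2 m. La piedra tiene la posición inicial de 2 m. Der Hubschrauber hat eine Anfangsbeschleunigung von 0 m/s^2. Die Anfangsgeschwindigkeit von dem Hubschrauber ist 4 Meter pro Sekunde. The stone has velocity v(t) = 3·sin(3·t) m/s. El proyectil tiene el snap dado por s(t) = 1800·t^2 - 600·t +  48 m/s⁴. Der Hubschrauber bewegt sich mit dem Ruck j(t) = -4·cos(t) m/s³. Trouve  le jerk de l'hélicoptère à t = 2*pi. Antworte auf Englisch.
From the given jerk equation j(t) = -4·cos(t), we substitute t = 2*pi to get j = -4.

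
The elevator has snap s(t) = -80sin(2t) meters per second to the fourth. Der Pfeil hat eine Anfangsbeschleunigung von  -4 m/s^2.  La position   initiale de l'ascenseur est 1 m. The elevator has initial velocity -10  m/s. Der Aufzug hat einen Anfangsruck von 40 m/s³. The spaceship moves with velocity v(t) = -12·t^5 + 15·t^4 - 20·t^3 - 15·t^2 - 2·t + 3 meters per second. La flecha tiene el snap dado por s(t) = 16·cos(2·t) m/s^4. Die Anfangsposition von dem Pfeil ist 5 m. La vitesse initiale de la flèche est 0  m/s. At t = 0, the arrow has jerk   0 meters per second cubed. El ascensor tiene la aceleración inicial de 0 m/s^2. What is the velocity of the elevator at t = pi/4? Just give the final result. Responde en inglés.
The velocity at t = pi/4 is v = 0.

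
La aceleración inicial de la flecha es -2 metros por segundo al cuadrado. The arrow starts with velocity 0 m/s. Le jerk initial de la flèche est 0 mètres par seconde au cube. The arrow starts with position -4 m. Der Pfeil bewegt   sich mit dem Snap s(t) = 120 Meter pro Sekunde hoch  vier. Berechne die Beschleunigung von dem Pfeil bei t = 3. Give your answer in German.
Wir müssen unsere Gleichung für den Snap s(t) = 120 2-mal integrieren. Mit ∫s(t)dt und Anwendung von j(0) = 0, finden wir j(t) = 120·t. Durch Integration von dem Ruck und Verwendung der Anfangsbedingung a(0) = -2, erhalten wir a(t) = 60·t^2 - 2. Wir haben die Beschleunigung a(t) = 60·t^2 - 2. Durch Einsetzen von t = 3: a(3) = 538.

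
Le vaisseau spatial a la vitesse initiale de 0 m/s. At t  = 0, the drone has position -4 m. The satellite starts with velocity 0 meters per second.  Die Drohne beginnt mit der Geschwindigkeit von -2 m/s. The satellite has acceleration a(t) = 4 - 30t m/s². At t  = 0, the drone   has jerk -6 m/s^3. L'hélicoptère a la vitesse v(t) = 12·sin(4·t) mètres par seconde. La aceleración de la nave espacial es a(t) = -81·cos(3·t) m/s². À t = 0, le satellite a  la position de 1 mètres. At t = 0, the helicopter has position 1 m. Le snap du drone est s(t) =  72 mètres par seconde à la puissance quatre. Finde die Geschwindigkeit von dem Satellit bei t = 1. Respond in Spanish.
Para resolver esto, necesitamos tomar 1 integral de nuestra ecuación de la aceleración a(t) = 4 - 30·t. Integrando la aceleración y usando la condición inicial v(0) = 0, obtenemos v(t) = t·(4 - 15·t). Usando v(t) = t·(4 - 15·t) y sustituyendo t = 1, encontramos v = -11.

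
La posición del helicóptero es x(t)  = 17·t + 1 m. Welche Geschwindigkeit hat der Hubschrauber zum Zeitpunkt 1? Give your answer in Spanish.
Debemos derivar nuestra ecuación de la posición x(t) = 17·t + 1 1 vez. Derivando la posición, obtenemos la velocidad: v(t) = 17. Usando v(t) = 17 y sustituyendo t = 1, encontramos v = 17.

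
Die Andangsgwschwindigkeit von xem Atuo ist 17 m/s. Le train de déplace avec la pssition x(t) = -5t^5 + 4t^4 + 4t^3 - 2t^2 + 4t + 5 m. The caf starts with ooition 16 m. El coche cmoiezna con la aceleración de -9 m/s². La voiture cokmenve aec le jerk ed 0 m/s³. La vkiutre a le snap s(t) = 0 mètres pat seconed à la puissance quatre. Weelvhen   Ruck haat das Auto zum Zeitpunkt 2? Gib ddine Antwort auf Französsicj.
Pour résoudre ceci, nous devons prendre 1 intégrale de notre équation du snap s(t) = 0. La primitive du snap est le jerk. En utilisant j(0) = 0, nous obtenons j(t) = 0. En utilisant j(t) = 0 et en substituant t = 2, nous trouvons j = 0.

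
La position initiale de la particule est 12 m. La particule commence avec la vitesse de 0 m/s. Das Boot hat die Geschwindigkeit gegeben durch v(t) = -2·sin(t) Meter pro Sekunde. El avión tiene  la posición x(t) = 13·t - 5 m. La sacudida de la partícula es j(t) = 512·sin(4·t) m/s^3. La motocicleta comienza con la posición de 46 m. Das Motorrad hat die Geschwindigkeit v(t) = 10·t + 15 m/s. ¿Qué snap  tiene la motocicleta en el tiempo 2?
Debemos derivar nuestra ecuación de la velocidad v(t) = 10·t + 15 3 veces. Derivando la velocidad, obtenemos la aceleración: a(t) = 10. Tomando d/dt de a(t), encontramos j(t) = 0. La derivada de la sacudida da el snap: s(t) = 0. De la ecuación del snap s(t) = 0, sustituimos t = 2 para obtener s = 0.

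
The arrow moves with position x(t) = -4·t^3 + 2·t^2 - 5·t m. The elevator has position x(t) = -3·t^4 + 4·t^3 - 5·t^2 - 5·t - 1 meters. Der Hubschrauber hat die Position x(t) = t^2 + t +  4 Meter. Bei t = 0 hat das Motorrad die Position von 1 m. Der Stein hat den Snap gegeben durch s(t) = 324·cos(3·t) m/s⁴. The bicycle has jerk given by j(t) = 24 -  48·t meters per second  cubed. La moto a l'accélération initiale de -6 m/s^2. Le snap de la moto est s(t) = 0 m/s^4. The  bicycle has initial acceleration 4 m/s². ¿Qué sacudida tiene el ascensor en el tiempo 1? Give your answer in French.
En partant de la position x(t) = -3·t^4 + 4·t^3 - 5·t^2 - 5·t - 1, nous prenons 3 dérivées. En dérivant la position, nous obtenons la vitesse: v(t) = -12·t^3 + 12·t^2 - 10·t - 5. En prenant d/dt de v(t), nous trouvons a(t) = -36·t^2 + 24·t - 10. En dérivant l'accélération, nous obtenons le jerk: j(t) = 24 - 72·t. En utilisant j(t) = 24 - 72·t et en substituant t = 1, nous trouvons j = -48.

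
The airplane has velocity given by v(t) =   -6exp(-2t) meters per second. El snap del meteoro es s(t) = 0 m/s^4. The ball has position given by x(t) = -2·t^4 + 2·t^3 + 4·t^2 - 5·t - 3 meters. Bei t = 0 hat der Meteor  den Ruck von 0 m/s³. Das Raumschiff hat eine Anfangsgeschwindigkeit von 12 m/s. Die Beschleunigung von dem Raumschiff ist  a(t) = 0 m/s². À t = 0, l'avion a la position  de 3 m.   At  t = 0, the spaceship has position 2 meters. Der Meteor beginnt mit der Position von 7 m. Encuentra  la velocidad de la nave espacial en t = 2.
Partiendo de la aceleración a(t) = 0, tomamos 1 antiderivada. La integral de la aceleración, con v(0) = 12, da la velocidad: v(t) = 12. Usando v(t) = 12 y sustituyendo t = 2, encontramos v = 12.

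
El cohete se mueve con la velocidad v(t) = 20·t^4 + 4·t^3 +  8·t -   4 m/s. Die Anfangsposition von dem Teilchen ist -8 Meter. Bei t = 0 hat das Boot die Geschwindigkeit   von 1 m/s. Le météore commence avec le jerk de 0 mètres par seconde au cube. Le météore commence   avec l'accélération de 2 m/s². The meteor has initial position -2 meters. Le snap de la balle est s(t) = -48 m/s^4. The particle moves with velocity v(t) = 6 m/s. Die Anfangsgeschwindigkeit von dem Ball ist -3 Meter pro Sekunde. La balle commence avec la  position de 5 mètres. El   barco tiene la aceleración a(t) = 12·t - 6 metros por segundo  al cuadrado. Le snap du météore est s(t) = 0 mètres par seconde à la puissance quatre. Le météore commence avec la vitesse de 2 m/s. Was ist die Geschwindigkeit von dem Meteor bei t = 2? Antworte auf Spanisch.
Debemos encontrar la integral de nuestra ecuación del snap s(t) = 0 3 veces. La antiderivada del snap es la sacudida. Usando j(0) = 0, obtenemos j(t) = 0. Integrando la sacudida y usando la condición inicial a(0) = 2, obtenemos a(t) = 2. La integral de la aceleración, con v(0) = 2, da la velocidad: v(t) = 2·t + 2. Usando v(t) = 2·t + 2 y sustituyendo t = 2, encontramos v = 6.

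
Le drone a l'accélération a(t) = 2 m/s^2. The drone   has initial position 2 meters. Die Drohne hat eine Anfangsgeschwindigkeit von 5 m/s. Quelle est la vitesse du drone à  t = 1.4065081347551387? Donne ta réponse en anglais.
Starting from acceleration a(t) = 2, we take 1 antiderivative. Integrating acceleration and using the initial condition v(0) = 5, we get v(t) = 2·t + 5. We have velocity v(t) = 2·t + 5. Substituting t = 1.4065081347551387: v(1.4065081347551387) = 7.81301626951028.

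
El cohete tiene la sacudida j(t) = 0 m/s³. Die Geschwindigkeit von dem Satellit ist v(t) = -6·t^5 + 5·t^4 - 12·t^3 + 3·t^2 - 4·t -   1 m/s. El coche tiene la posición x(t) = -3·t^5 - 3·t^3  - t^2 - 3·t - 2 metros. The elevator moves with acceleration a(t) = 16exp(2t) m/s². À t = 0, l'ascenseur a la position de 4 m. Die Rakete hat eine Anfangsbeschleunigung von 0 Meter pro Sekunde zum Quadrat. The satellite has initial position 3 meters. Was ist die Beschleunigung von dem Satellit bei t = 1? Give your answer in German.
Ausgehend von der Geschwindigkeit v(t) = -6·t^5 + 5·t^4 - 12·t^3 + 3·t^2 - 4·t - 1, nehmen wir 1 Ableitung. Die Ableitung von der Geschwindigkeit ergibt die Beschleunigung: a(t) = -30·t^4 + 20·t^3 - 36·t^2 + 6·t - 4. Mit a(t) = -30·t^4 + 20·t^3 - 36·t^2 + 6·t - 4 und Einsetzen von t = 1, finden wir a = -44.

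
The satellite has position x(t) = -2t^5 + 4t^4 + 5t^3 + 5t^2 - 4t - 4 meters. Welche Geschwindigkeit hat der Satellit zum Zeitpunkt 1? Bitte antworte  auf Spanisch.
Debemos derivar nuestra ecuación de la posición x(t) = -2·t^5 + 4·t^4 + 5·t^3 + 5·t^2 - 4·t - 4 1 vez. Tomando d/dt de x(t), encontramos v(t) = -10·t^4 + 16·t^3 + 15·t^2 + 10·t - 4. De la ecuación de la velocidad v(t) = -10·t^4 + 16·t^3 + 15·t^2 + 10·t - 4, sustituimos t = 1 para obtener v = 27.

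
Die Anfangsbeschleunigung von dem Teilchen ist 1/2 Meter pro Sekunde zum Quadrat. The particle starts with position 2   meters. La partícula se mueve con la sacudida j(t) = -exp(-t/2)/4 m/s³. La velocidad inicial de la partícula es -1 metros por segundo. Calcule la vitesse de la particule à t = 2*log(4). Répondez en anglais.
We must find the antiderivative of our jerk equation j(t) = -exp(-t/2)/4 2 times. Taking ∫j(t)dt and applying a(0) = 1/2, we find a(t) = exp(-t/2)/2. Integrating acceleration and using the initial condition v(0) = -1, we get v(t) = -exp(-t/2). Using v(t) = -exp(-t/2) and substituting t = 2*log(4), we find v = -1/4.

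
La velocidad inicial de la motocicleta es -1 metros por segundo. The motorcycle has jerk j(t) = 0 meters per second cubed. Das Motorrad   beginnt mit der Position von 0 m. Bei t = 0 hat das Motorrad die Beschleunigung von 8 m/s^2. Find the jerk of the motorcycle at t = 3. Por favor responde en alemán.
Mit j(t) = 0 und Einsetzen von t = 3, finden wir j = 0.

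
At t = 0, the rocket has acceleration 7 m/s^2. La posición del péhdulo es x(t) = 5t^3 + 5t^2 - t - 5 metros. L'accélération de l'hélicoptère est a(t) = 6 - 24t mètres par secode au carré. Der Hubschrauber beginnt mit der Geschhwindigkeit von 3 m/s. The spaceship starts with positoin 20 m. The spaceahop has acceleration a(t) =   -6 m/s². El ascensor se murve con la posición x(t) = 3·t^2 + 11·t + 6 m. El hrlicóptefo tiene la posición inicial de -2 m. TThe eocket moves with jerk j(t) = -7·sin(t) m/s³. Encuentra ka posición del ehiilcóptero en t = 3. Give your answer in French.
Nous devons trouver la primitive de notre équation de l'accélération a(t) = 6 - 24·t 2 fois. La primitive de l'accélération est la vitesse. En utilisant v(0) = 3, nous obtenons v(t) = -12·t^2 + 6·t + 3. En intégrant la vitesse et en utilisant la condition initiale x(0) = -2, nous obtenons x(t) = -4·t^3 + 3·t^2 + 3·t - 2. Nous avons la position x(t) = -4·t^3 + 3·t^2 + 3·t - 2. En substituant t = 3: x(3) = -74.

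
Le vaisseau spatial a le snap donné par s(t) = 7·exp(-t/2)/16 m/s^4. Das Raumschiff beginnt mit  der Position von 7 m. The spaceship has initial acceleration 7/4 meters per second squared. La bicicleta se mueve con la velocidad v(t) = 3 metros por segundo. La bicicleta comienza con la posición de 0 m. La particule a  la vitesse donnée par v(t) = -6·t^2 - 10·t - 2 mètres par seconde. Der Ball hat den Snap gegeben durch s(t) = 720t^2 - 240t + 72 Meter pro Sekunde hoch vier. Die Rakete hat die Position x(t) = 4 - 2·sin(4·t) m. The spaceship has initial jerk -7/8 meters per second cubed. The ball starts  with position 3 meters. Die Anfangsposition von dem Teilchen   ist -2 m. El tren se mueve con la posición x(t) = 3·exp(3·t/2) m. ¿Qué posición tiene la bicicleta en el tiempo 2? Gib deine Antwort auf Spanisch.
Debemos encontrar la antiderivada de nuestra ecuación de la velocidad v(t) = 3 1 vez. Tomando ∫v(t)dt y aplicando x(0) = 0, encontramos x(t) = 3·t. Usando x(t) = 3·t y sustituyendo t = 2, encontramos x = 6.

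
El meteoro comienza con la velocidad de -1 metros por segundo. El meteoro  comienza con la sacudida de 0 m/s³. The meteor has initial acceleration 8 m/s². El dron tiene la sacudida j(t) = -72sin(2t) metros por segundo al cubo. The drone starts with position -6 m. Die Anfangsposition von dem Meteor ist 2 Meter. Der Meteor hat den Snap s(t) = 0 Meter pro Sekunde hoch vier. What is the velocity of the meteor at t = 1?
To find the answer, we compute 3 integrals of s(t) = 0. The integral of snap, with j(0) = 0, gives jerk: j(t) = 0. The antiderivative of jerk is acceleration. Using a(0) = 8, we get a(t) = 8. The integral of acceleration is velocity. Using v(0) = -1, we get v(t) = 8·t - 1. From the given velocity equation v(t) = 8·t - 1, we substitute t = 1 to get v = 7.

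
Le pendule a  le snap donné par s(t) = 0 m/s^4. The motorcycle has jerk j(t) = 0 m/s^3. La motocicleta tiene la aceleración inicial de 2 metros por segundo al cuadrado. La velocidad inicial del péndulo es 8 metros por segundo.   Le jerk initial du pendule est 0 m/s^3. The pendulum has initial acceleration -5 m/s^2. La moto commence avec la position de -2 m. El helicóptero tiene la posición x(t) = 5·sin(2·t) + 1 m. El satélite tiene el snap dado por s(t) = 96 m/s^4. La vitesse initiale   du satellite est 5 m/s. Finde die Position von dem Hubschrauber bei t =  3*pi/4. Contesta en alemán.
Aus der Gleichung für die Position x(t) = 5·sin(2·t) + 1, setzen wir t = 3*pi/4 ein und erhalten x = -4.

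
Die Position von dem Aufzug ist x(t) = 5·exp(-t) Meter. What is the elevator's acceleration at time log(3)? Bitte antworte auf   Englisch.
Starting from position x(t) = 5·exp(-t), we take 2 derivatives. Differentiating position, we get velocity: v(t) = -5·exp(-t). The derivative of velocity gives acceleration: a(t) = 5·exp(-t). We have acceleration a(t) = 5·exp(-t). Substituting t = log(3): a(log(3)) = 5/3.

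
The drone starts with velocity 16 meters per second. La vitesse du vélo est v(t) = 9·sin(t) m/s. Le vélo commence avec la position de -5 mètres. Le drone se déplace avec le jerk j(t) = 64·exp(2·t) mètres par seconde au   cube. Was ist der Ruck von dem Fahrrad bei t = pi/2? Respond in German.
Wir müssen unsere Gleichung für die Geschwindigkeit v(t) = 9·sin(t) 2-mal ableiten. Die Ableitung von der Geschwindigkeit ergibt die Beschleunigung: a(t) = 9·cos(t). Durch Ableiten von der Beschleunigung erhalten wir den Ruck: j(t) = -9·sin(t). Aus der Gleichung für den Ruck j(t) = -9·sin(t), setzen wir t = pi/2 ein und erhalten j = -9.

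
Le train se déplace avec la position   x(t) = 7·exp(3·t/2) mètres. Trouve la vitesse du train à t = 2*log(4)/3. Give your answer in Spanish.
Partiendo de la posición x(t) = 7·exp(3·t/2), tomamos 1 derivada. La derivada de la posición da la velocidad: v(t) = 21·exp(3·t/2)/2. Usando v(t) = 21·exp(3·t/2)/2 y sustituyendo t = 2*log(4)/3, encontramos v = 42.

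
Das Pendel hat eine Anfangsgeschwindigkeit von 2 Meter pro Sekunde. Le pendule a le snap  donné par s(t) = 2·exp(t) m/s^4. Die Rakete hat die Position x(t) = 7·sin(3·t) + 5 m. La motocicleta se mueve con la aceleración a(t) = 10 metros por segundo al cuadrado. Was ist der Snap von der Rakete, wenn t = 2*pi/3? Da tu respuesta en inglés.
To solve this, we need to take 4 derivatives of our position equation x(t) = 7·sin(3·t) + 5. The derivative of position gives velocity: v(t) = 21·cos(3·t). The derivative of velocity gives acceleration: a(t) = -63·sin(3·t). The derivative of acceleration gives jerk: j(t) = -189·cos(3·t). The derivative of jerk gives snap: s(t) = 567·sin(3·t). We have snap s(t) = 567·sin(3·t). Substituting t = 2*pi/3: s(2*pi/3) = 0.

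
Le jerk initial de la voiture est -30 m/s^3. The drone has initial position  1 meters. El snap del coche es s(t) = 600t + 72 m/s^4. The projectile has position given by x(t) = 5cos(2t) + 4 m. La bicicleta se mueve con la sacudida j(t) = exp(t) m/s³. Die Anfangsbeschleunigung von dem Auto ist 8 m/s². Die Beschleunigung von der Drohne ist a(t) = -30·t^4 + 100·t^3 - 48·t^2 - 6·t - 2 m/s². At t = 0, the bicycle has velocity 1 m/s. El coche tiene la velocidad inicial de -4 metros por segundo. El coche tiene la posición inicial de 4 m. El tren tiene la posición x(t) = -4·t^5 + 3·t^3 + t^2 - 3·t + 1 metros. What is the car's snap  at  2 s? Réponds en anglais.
We have snap s(t) = 600·t + 72. Substituting t = 2: s(2) = 1272.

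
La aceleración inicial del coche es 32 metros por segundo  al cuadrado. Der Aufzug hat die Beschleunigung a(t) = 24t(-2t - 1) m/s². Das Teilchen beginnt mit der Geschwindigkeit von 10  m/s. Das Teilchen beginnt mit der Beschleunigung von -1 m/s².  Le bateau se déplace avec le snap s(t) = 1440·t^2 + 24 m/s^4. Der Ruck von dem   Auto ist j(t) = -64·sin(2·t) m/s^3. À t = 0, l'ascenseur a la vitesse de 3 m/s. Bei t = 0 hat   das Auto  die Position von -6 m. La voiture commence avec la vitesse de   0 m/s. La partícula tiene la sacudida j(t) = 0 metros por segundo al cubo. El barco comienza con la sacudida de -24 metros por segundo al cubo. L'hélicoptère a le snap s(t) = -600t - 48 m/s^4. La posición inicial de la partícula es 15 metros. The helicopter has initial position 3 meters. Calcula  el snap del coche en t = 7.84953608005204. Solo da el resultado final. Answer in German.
s(7.84953608005204) = 127.994940718212.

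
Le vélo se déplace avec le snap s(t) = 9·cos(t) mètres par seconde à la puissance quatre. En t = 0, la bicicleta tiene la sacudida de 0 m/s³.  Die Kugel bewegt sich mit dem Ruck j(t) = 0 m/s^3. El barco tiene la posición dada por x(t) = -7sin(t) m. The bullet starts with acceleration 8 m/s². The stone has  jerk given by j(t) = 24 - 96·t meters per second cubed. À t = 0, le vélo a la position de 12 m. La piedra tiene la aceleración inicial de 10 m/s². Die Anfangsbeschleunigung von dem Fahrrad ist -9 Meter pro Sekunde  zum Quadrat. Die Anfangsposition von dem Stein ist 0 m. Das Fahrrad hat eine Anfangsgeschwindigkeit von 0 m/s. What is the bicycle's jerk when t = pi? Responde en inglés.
Starting from snap s(t) = 9·cos(t), we take 1 antiderivative. The antiderivative of snap, with j(0) = 0, gives jerk: j(t) = 9·sin(t). We have jerk j(t) = 9·sin(t). Substituting t = pi: j(pi) = 0.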